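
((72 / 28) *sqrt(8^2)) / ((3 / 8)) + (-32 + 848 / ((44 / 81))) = 121964 / 77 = 1583.95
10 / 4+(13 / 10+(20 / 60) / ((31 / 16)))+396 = 185987 / 465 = 399.97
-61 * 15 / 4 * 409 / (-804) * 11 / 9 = 1372195 / 9648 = 142.23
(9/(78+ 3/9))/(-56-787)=-9/66035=-0.00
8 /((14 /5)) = 20 /7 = 2.86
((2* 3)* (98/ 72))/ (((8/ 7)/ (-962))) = -164983/ 24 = -6874.29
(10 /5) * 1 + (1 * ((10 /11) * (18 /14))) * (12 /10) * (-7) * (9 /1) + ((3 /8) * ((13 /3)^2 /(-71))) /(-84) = -135977341 /1574496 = -86.36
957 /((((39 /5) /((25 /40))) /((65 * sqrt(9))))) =119625 /8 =14953.12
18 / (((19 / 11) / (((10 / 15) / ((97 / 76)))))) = 528 / 97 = 5.44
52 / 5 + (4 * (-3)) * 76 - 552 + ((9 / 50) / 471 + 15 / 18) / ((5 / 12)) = -28487632 / 19625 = -1451.60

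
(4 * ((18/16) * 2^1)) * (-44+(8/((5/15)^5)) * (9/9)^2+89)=17901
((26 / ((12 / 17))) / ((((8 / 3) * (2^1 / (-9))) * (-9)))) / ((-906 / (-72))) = 0.55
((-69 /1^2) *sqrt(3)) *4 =-276 *sqrt(3) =-478.05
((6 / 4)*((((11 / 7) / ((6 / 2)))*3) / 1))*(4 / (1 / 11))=726 / 7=103.71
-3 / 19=-0.16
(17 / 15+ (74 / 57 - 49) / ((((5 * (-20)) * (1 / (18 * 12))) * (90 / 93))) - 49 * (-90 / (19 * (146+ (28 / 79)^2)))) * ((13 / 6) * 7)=1656.08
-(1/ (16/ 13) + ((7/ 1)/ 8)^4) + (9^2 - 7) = 297375/ 4096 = 72.60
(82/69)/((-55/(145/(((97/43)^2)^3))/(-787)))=11830342447120814/632225751741111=18.71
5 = 5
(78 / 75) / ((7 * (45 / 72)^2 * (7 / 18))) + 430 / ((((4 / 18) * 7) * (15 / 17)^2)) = 10903577 / 30625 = 356.04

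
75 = 75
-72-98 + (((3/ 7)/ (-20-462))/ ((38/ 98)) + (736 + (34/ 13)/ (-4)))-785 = -13075471/ 59527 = -219.66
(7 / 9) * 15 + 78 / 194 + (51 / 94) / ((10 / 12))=869843 / 68385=12.72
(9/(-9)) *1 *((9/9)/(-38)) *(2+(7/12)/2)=55/912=0.06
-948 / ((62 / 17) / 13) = -3379.16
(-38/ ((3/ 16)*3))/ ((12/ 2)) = -304/ 27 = -11.26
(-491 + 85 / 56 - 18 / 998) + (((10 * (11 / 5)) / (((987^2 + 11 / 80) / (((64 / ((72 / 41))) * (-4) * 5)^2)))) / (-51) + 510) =182307865930335167 / 8996386832380584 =20.26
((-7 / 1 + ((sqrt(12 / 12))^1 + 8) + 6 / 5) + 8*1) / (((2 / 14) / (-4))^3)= -1229312 / 5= -245862.40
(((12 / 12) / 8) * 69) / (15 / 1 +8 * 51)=0.02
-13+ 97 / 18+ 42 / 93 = -7.16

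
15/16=0.94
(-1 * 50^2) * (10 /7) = -25000 /7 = -3571.43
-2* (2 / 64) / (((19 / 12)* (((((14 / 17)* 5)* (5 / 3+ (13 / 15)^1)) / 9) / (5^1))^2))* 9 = -142209675 / 21509824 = -6.61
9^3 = 729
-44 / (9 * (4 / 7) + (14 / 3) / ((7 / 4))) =-231 / 41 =-5.63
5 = 5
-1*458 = -458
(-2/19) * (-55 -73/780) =42973/7410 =5.80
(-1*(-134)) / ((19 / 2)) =268 / 19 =14.11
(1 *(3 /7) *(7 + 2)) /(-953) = -27 /6671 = -0.00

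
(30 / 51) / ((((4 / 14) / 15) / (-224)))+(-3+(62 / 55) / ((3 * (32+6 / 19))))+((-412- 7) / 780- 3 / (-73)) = -1508284567737 / 217924564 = -6921.13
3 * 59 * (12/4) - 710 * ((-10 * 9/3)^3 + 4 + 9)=19161301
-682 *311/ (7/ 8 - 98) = 1696816/ 777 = 2183.80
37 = 37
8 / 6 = 4 / 3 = 1.33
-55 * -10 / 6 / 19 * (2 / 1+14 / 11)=300 / 19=15.79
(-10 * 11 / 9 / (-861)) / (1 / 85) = 1.21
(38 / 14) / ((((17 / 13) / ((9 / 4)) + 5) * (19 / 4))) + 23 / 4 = 107005 / 18284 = 5.85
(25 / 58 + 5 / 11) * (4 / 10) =113 / 319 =0.35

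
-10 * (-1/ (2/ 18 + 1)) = 9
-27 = -27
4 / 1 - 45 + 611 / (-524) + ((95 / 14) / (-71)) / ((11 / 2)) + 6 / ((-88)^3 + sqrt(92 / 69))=-42090046583235084407 / 997786576979249596 - 3*sqrt(3) / 348303065087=-42.18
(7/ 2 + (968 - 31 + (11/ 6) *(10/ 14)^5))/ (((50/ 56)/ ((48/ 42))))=1518020416/ 1260525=1204.28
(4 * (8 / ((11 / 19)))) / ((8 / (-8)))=-608 / 11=-55.27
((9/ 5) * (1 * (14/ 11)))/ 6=21/ 55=0.38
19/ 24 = 0.79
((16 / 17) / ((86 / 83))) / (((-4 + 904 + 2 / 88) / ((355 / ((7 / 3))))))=31115040 / 202638317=0.15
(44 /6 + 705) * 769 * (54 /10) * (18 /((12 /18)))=399334779 /5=79866955.80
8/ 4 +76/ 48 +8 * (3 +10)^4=2741899/ 12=228491.58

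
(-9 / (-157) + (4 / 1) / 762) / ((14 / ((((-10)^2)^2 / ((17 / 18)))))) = 112290000 / 2372741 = 47.33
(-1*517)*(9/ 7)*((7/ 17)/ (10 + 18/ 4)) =-9306/ 493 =-18.88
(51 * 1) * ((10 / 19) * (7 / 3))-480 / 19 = 710 / 19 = 37.37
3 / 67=0.04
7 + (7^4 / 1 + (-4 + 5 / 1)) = 2409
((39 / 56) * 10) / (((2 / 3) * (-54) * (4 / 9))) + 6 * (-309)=-830787 / 448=-1854.44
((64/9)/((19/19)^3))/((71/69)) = 1472/213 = 6.91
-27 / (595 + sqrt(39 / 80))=-1285200 / 28321961 + 108*sqrt(195) / 28321961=-0.05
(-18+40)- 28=-6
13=13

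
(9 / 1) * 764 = 6876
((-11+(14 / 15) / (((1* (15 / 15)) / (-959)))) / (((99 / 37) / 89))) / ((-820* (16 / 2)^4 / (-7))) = -313286141 / 4987699200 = -0.06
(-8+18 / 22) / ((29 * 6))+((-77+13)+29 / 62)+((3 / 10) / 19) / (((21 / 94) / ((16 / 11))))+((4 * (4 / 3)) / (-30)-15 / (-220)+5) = -58.58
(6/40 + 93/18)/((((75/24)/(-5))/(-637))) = 5418.75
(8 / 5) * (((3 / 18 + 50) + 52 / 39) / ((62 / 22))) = 4532 / 155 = 29.24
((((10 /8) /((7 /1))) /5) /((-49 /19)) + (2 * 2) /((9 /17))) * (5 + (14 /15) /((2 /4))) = 1918375 /37044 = 51.79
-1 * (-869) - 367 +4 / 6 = 1508 / 3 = 502.67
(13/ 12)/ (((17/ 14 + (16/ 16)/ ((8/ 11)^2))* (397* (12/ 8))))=224/ 382311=0.00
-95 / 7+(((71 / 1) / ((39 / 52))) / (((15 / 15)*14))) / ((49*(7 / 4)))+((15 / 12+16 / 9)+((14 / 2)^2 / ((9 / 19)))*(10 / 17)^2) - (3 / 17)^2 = 631943861 / 24980004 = 25.30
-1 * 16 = -16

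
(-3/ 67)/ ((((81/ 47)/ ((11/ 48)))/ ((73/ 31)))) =-37741/ 2691792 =-0.01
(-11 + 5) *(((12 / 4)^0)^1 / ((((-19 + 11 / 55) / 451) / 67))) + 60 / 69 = 10425805 / 1081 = 9644.59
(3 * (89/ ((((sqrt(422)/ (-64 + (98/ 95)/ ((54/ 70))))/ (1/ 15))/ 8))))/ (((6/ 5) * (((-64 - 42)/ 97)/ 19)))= 277516418 * sqrt(422)/ 905823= 6293.64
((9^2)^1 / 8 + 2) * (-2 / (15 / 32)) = -776 / 15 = -51.73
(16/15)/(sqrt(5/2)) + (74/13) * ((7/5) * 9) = 16 * sqrt(10)/75 + 4662/65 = 72.40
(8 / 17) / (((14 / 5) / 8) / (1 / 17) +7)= 160 / 4403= 0.04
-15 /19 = -0.79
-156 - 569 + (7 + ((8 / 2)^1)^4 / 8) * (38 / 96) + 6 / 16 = -11347 / 16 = -709.19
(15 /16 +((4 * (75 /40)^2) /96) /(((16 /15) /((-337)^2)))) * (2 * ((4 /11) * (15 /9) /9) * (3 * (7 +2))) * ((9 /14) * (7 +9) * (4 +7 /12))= 9582960375 /3584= 2673817.07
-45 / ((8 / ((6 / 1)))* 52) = -0.65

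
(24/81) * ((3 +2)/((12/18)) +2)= 76/27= 2.81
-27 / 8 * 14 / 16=-189 / 64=-2.95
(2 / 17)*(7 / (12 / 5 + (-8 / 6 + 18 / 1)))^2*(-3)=-33075 / 695266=-0.05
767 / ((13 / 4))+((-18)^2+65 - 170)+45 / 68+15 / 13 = 403825 / 884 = 456.82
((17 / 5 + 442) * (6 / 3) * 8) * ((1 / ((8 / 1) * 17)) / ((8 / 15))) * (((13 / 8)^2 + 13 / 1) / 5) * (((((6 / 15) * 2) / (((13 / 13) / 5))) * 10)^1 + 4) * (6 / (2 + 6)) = 12981969 / 1280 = 10142.16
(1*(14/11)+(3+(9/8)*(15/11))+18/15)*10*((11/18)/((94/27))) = 9249/752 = 12.30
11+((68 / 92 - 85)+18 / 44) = -36863 / 506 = -72.85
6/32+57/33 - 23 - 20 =-7231/176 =-41.09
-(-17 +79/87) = 16.09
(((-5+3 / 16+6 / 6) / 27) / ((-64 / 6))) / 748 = 0.00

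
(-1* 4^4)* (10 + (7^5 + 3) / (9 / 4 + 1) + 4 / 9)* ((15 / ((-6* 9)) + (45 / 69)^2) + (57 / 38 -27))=18737184395776 / 557037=33637234.86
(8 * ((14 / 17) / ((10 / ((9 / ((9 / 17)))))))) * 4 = 224 / 5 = 44.80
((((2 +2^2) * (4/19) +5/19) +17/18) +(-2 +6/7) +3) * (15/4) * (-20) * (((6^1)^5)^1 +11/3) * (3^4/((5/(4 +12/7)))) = -217633841100/931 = -233763524.27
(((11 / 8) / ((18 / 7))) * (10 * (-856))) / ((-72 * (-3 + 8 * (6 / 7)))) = 288365 / 17496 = 16.48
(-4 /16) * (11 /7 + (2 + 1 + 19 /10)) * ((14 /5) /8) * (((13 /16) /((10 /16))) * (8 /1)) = -5889 /1000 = -5.89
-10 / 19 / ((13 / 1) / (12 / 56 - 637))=44575 / 1729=25.78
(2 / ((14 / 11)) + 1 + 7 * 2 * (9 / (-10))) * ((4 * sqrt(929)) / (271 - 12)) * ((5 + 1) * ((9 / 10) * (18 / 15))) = -227448 * sqrt(929) / 226625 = -30.59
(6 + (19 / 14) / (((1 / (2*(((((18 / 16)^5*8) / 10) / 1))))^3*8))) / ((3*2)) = 3228122518540777 / 1924145348608000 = 1.68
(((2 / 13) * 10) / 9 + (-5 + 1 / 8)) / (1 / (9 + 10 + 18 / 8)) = -374255 / 3744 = -99.96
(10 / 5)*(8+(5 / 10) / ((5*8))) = 641 / 40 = 16.02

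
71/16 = 4.44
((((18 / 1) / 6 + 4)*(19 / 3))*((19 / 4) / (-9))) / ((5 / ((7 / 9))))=-17689 / 4860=-3.64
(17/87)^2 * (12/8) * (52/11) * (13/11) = 0.32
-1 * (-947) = 947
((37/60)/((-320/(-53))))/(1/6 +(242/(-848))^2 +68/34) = 5508449/121246700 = 0.05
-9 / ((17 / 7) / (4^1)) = -252 / 17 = -14.82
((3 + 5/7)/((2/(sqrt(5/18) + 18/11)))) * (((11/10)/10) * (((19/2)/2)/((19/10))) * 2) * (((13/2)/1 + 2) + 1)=20.99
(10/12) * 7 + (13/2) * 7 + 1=52.33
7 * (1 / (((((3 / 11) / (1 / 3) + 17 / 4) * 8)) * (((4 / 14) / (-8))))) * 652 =-3151.82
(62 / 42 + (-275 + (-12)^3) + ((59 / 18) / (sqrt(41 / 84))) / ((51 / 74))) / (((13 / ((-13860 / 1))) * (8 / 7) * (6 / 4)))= 16182320 / 13 - 11766370 * sqrt(861) / 81549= 1240560.09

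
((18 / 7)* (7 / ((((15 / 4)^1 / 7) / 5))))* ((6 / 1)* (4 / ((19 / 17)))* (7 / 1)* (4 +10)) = 6717312 / 19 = 353542.74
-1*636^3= -257259456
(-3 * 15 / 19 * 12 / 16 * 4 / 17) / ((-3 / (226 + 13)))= 33.30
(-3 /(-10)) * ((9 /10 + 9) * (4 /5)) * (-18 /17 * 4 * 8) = -171072 /2125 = -80.50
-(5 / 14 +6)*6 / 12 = -89 / 28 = -3.18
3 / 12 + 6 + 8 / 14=191 / 28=6.82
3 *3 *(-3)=-27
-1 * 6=-6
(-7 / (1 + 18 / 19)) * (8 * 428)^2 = -1559262208 / 37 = -42142221.84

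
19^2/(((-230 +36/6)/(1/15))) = -361/3360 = -0.11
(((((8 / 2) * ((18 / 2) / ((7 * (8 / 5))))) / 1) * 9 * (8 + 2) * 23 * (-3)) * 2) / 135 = -2070 / 7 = -295.71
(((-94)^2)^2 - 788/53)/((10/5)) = 39037440.57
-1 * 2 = -2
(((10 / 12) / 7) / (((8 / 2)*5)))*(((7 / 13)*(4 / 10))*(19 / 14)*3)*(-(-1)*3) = 57 / 3640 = 0.02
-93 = -93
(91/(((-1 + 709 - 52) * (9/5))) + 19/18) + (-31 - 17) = -30745/656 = -46.87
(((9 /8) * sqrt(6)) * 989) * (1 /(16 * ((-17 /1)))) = -8901 * sqrt(6) /2176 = -10.02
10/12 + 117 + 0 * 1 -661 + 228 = -315.17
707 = 707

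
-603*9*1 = -5427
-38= -38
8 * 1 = 8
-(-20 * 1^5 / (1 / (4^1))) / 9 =80 / 9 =8.89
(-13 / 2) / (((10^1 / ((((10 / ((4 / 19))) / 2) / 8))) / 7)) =-1729 / 128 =-13.51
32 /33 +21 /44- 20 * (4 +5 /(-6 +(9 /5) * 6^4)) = -6705497 /85316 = -78.60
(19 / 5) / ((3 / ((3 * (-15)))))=-57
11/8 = 1.38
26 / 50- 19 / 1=-462 / 25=-18.48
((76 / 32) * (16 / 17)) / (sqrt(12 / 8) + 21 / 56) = 1.40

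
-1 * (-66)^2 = -4356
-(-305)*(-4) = -1220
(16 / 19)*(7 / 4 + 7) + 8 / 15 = 2252 / 285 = 7.90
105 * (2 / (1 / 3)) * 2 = 1260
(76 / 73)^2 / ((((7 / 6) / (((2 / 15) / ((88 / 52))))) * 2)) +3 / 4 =6455347 / 8206660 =0.79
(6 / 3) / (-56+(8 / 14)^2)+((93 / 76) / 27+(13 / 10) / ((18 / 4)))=9663 / 32395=0.30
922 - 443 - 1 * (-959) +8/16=1438.50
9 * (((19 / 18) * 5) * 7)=665 / 2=332.50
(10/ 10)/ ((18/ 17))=17/ 18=0.94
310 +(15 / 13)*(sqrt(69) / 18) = 5*sqrt(69) / 78 +310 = 310.53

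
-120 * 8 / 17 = -56.47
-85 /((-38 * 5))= 17 /38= 0.45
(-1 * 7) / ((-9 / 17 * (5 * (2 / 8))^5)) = 121856 / 28125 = 4.33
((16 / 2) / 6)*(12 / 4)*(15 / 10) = 6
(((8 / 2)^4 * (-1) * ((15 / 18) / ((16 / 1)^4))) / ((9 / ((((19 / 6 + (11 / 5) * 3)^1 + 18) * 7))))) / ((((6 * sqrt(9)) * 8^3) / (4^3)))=-5831 / 11943936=-0.00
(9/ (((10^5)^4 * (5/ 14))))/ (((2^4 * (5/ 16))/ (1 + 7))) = 0.00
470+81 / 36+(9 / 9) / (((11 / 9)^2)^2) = 27683093 / 58564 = 472.70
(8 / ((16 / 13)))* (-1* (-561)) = 7293 / 2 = 3646.50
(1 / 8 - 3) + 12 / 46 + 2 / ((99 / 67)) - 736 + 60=-12336979 / 18216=-677.26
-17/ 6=-2.83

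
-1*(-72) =72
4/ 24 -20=-119/ 6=-19.83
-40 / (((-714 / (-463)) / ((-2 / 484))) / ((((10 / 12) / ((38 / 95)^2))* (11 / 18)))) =289375 / 848232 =0.34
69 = 69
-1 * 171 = -171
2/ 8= 1/ 4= 0.25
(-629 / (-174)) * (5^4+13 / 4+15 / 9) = 4754611 / 2088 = 2277.11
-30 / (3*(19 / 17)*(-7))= 170 / 133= 1.28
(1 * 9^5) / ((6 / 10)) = 98415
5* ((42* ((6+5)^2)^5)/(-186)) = -907809861035/31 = -29284189065.65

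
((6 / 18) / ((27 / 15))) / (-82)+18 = 39847 / 2214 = 18.00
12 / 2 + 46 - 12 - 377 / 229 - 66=-6331 / 229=-27.65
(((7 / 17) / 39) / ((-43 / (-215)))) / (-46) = -35 / 30498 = -0.00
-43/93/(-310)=43/28830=0.00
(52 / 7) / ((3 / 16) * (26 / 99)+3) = 13728 / 5635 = 2.44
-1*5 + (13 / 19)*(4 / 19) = -1753 / 361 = -4.86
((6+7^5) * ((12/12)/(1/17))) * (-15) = -4287315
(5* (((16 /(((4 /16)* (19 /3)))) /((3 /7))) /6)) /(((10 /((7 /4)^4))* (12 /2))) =16807 /5472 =3.07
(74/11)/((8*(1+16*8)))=37/5676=0.01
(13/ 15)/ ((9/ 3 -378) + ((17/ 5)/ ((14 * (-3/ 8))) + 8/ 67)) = -6097/ 2641841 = -0.00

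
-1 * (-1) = 1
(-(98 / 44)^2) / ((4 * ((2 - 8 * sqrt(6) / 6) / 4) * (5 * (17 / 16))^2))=230496 / 4371125 + 153664 * sqrt(6) / 4371125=0.14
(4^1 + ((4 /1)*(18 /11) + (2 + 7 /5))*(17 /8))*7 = 77413 /440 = 175.94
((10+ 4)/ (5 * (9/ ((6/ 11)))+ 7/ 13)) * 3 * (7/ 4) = 1911/ 2159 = 0.89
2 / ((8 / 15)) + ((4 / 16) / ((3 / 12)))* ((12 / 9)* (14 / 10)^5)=409537 / 37500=10.92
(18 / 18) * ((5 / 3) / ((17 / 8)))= 40 / 51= 0.78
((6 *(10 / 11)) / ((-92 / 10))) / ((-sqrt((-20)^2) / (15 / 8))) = 0.06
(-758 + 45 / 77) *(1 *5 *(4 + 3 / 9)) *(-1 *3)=3790865 / 77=49232.01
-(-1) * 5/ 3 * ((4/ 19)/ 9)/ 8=5/ 1026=0.00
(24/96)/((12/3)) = 1/16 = 0.06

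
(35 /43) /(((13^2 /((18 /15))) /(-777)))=-32634 /7267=-4.49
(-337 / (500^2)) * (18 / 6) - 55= -13751011 / 250000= -55.00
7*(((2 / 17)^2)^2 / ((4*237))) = 28 / 19794477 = 0.00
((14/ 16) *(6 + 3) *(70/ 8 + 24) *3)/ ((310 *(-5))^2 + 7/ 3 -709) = 10611/ 32938880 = 0.00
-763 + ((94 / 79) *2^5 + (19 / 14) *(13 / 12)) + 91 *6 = -2355167 / 13272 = -177.45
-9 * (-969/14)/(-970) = -8721/13580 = -0.64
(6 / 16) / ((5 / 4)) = 3 / 10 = 0.30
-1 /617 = -0.00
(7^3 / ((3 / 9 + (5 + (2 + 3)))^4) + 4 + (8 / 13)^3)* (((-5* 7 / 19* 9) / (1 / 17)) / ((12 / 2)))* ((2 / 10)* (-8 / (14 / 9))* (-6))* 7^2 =-60557.07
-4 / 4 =-1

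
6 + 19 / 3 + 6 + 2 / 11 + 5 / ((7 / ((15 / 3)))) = 5102 / 231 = 22.09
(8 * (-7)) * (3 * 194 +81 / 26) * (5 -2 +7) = -4259640 / 13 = -327664.62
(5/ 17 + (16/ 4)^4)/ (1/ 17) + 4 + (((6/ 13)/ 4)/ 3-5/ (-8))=453613/ 104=4361.66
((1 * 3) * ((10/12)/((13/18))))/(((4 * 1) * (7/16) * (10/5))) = 90/91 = 0.99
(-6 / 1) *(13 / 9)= -26 / 3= -8.67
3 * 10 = 30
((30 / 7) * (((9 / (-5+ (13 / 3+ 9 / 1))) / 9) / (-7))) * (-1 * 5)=18 / 49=0.37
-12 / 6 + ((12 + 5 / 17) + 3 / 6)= 367 / 34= 10.79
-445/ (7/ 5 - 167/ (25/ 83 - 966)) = -178340425/ 630376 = -282.91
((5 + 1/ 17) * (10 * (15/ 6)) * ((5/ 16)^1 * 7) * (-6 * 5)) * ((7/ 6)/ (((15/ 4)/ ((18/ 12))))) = -263375/ 68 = -3873.16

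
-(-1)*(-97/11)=-97/11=-8.82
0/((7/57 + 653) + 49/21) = 0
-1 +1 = 0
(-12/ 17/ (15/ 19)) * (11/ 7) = -836/ 595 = -1.41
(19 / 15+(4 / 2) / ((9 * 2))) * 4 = 5.51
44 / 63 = 0.70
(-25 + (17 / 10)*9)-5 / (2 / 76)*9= -17197 / 10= -1719.70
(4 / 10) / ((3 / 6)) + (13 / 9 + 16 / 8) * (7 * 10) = 10886 / 45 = 241.91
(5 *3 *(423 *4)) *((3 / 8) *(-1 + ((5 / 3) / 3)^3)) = -70970 / 9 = -7885.56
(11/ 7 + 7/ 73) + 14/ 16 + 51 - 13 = 165737/ 4088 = 40.54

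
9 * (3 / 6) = 9 / 2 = 4.50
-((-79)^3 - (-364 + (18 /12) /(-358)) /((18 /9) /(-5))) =707334983 /1432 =493949.01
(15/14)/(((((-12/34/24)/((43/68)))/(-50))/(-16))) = -258000/7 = -36857.14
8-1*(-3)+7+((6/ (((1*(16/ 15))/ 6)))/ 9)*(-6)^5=-29142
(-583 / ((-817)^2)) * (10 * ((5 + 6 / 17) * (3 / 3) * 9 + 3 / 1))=-5072100 / 11347313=-0.45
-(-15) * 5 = 75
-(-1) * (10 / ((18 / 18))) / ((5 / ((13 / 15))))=26 / 15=1.73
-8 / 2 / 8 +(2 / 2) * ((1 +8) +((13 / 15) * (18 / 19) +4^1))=2531 / 190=13.32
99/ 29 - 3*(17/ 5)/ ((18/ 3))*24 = -5421/ 145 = -37.39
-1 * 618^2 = -381924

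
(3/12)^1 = 1/4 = 0.25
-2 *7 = -14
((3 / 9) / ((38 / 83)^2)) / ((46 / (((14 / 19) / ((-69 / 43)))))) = -2073589 / 130622796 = -0.02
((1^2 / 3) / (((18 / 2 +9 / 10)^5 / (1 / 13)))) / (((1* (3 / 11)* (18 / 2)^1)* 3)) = 100000 / 2731070516031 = 0.00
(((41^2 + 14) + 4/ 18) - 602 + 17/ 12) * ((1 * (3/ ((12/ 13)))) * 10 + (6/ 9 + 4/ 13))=102891677/ 2808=36642.34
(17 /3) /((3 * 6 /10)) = 85 /27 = 3.15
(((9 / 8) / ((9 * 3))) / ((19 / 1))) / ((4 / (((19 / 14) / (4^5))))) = 1 / 1376256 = 0.00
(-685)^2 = 469225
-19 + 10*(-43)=-449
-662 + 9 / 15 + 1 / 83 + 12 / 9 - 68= -906428 / 1245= -728.05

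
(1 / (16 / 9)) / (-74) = -9 / 1184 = -0.01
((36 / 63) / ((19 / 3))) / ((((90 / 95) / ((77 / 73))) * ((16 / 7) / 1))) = 77 / 1752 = 0.04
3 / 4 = 0.75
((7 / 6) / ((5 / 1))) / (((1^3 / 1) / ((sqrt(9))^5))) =56.70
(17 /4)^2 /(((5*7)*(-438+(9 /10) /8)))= -289 /245217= -0.00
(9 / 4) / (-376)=-9 / 1504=-0.01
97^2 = 9409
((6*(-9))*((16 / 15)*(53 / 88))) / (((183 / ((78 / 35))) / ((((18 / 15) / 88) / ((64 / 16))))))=-18603 / 12916750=-0.00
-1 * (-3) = 3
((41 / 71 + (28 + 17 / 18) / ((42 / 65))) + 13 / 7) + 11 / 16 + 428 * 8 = 745434485 / 214704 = 3471.92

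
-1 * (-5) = 5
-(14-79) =65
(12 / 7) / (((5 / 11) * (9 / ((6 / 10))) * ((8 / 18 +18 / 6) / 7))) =396 / 775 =0.51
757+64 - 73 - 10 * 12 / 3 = 708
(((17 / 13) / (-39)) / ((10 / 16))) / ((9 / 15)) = -136 / 1521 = -0.09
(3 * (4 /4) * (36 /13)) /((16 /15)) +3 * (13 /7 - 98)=-102153 /364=-280.64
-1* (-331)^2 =-109561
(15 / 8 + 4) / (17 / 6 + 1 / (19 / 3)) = 2679 / 1364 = 1.96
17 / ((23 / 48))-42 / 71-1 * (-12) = 76566 / 1633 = 46.89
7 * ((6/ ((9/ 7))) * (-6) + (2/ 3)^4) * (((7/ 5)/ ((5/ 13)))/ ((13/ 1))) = -110348/ 2025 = -54.49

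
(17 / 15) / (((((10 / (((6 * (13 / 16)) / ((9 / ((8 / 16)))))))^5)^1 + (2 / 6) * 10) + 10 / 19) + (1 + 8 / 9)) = 359782917 / 21785741088905095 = 0.00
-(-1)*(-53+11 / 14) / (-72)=731 / 1008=0.73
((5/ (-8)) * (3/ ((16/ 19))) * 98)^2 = 195021225/ 4096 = 47612.60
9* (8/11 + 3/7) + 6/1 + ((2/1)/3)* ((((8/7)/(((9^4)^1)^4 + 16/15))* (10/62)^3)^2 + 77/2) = 46643154888591101322043952220571995607000228666/1108722862653276847642740580670110206222844497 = 42.07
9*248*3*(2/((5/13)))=174096/5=34819.20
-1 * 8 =-8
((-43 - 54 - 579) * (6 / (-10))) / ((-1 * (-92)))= 507 / 115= 4.41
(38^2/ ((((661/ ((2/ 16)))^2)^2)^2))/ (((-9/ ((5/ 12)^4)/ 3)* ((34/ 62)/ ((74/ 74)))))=-6994375/ 161646661967407106391922100051902464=-0.00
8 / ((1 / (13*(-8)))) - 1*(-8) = -824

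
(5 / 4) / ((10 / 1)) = 1 / 8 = 0.12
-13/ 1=-13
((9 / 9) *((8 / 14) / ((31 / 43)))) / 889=172 / 192913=0.00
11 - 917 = -906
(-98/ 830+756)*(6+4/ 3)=6901202/ 1245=5543.13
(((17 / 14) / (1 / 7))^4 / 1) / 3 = 83521 / 48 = 1740.02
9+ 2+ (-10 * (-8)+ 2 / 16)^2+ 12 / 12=411649 / 64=6432.02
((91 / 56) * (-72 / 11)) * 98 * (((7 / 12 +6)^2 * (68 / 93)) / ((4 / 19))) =-1284091991 / 8184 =-156902.74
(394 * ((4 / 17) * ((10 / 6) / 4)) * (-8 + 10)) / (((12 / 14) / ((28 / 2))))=193060 / 153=1261.83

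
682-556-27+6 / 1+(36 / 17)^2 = 31641 / 289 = 109.48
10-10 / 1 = 0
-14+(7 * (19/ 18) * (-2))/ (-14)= -233/ 18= -12.94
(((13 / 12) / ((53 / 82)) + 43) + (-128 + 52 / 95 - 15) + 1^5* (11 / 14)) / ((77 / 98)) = -20510648 / 166155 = -123.44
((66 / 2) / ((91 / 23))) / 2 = 759 / 182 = 4.17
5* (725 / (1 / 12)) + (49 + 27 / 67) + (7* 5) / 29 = 84618835 / 1943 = 43550.61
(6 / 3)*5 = 10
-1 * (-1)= 1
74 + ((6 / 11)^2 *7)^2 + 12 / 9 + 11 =3982531 / 43923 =90.67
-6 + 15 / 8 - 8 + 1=-89 / 8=-11.12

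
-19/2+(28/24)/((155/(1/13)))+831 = 4965971/6045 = 821.50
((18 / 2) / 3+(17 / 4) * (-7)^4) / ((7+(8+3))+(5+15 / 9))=122487 / 296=413.81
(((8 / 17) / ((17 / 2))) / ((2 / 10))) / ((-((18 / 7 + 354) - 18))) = -56 / 68493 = -0.00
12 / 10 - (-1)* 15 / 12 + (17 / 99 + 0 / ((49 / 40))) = 5191 / 1980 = 2.62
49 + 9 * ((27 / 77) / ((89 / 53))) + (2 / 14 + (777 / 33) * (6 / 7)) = 487961 / 6853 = 71.20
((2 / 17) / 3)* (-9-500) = -1018 / 51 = -19.96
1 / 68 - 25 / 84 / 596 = 12091 / 851088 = 0.01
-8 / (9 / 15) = -40 / 3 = -13.33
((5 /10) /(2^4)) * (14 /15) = 7 /240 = 0.03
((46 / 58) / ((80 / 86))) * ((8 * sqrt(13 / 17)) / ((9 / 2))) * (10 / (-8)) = -989 * sqrt(221) / 8874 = -1.66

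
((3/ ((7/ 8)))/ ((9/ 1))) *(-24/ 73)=-0.13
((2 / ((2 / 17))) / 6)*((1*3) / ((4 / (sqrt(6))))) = 17*sqrt(6) / 8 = 5.21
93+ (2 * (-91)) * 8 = -1363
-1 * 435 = -435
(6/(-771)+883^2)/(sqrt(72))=66793357 * sqrt(2)/1028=91887.23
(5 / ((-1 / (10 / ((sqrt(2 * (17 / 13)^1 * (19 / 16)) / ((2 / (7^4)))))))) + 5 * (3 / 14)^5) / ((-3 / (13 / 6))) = -1755 / 1075648 + 1300 * sqrt(8398) / 6979707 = 0.02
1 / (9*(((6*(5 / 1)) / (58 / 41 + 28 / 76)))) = 0.01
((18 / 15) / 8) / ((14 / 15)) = 9 / 56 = 0.16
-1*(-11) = 11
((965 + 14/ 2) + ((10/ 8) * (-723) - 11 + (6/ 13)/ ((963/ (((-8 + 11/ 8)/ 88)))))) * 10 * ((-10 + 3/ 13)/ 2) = -53399844305/ 19095648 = -2796.44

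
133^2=17689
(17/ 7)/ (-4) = -17/ 28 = -0.61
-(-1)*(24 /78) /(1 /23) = 92 /13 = 7.08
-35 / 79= -0.44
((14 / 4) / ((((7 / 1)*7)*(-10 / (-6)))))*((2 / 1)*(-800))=-480 / 7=-68.57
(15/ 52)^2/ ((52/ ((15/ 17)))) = 3375/ 2390336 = 0.00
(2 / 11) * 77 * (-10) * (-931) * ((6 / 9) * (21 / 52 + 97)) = 330086050 / 39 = 8463744.87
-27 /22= -1.23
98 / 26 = 49 / 13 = 3.77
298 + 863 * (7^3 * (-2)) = -591720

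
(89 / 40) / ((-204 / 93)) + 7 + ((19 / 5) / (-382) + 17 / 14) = 26147441 / 3636640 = 7.19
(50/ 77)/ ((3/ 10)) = 500/ 231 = 2.16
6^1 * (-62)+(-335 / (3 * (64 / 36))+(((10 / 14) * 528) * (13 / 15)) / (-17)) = -454.04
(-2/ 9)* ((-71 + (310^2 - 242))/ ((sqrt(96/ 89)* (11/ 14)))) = -74501* sqrt(534)/ 66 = -26084.88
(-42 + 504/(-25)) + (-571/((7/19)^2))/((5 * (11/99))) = -9352041/1225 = -7634.32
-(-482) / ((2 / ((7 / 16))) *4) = 1687 / 64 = 26.36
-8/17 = -0.47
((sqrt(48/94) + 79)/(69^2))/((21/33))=22 * sqrt(282)/1566369 + 869/33327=0.03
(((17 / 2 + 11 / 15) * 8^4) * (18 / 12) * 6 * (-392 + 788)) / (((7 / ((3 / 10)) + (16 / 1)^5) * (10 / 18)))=9098293248 / 39322475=231.38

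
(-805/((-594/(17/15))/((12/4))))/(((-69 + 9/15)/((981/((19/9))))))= -1491665/47652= -31.30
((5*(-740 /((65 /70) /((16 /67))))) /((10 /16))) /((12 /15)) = -1657600 /871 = -1903.10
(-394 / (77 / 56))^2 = 9935104 / 121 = 82108.30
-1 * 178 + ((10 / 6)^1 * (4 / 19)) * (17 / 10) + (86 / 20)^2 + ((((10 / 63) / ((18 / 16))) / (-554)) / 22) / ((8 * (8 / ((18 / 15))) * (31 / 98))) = -192509577379 / 1211411025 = -158.91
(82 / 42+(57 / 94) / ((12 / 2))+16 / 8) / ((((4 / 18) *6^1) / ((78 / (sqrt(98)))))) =624117 *sqrt(2) / 36848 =23.95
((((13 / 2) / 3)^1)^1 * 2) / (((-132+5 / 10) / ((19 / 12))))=-247 / 4734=-0.05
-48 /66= -8 /11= -0.73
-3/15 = -1/5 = -0.20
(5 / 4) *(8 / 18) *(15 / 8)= 25 / 24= 1.04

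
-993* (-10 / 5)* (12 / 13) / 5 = 23832 / 65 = 366.65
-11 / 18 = -0.61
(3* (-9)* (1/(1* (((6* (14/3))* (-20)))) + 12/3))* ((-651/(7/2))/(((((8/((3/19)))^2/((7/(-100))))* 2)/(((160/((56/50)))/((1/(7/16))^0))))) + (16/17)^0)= -951348861/6469120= -147.06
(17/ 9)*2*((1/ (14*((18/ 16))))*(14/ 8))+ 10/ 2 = 439/ 81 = 5.42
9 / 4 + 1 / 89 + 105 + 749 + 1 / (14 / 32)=2139499 / 2492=858.55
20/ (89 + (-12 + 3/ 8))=160/ 619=0.26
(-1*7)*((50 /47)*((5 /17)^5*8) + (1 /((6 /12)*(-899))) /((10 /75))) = -859255705 /59993217821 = -0.01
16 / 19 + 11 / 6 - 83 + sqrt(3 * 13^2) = -9157 / 114 + 13 * sqrt(3) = -57.81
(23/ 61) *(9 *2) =414/ 61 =6.79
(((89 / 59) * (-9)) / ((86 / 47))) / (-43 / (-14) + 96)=-263529 / 3518819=-0.07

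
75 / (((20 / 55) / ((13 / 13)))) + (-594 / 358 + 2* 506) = 871079 / 716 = 1216.59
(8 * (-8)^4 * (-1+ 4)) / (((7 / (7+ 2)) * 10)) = 442368 / 35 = 12639.09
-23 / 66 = -0.35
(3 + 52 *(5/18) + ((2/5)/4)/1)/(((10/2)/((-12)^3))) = -151584/25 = -6063.36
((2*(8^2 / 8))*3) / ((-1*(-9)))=16 / 3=5.33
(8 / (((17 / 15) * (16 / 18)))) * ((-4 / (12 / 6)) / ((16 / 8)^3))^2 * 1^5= 135 / 272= 0.50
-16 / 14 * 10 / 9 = -80 / 63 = -1.27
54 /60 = 9 /10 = 0.90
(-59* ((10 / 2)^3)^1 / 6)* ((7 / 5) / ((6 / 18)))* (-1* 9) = 92925 / 2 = 46462.50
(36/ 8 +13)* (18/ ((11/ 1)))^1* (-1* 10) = -3150/ 11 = -286.36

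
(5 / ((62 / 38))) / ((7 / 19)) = 1805 / 217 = 8.32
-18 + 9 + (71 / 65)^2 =-32984 / 4225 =-7.81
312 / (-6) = -52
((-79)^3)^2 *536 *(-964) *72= -9043506764461640448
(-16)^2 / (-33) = -7.76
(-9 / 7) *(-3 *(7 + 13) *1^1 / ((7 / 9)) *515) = 2502900 / 49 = 51079.59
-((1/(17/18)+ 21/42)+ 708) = -24125/34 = -709.56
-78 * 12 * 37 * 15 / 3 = -173160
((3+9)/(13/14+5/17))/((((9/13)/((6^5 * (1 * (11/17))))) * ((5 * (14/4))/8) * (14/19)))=150239232/3395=44253.09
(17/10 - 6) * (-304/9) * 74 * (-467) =-225871088/45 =-5019357.51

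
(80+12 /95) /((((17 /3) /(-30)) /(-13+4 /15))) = 8723352 /1615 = 5401.46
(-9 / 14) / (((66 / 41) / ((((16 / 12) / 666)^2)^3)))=-656 / 25513051153718179359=-0.00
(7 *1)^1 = 7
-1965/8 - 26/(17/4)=-251.74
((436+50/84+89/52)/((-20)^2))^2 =229087634161/190794240000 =1.20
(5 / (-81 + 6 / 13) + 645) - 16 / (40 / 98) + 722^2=521889.74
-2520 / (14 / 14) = -2520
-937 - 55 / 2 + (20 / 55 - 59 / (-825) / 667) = -1061080157 / 1100550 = -964.14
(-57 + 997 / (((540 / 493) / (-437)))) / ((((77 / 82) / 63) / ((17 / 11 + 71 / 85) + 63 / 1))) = -1483284560569 / 850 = -1745040659.49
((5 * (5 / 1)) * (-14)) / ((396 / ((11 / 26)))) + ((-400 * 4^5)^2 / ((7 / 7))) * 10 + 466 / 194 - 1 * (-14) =76161849754327613 / 45396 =1677721600016.03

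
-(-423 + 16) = 407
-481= -481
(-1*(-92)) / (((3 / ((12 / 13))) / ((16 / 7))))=5888 / 91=64.70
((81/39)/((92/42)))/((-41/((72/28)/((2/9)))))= -0.27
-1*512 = -512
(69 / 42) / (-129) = -23 / 1806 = -0.01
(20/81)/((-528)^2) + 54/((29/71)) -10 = 20007212689/163715904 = 122.21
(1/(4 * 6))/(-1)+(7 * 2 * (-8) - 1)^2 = 306455/24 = 12768.96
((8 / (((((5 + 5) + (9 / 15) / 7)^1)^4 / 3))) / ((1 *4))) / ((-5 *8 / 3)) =-2701125 / 62109611524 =-0.00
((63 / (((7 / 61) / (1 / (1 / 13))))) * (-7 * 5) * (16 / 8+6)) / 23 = -1998360 / 23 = -86885.22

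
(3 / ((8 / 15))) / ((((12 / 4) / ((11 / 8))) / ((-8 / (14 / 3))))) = -495 / 112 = -4.42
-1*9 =-9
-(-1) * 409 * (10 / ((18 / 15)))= 10225 / 3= 3408.33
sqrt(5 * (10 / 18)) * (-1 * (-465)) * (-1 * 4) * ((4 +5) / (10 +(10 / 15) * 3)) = -2325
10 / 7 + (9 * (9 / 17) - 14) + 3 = -572 / 119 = -4.81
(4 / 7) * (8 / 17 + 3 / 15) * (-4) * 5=-912 / 119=-7.66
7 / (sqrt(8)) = 7 * sqrt(2) / 4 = 2.47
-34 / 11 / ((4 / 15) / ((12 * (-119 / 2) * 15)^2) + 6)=-0.52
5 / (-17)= -0.29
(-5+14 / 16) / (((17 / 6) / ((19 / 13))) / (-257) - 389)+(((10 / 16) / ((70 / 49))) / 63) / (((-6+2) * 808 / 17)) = 554978053 / 52518034944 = 0.01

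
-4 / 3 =-1.33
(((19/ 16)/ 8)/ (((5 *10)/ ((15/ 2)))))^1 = 57/ 2560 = 0.02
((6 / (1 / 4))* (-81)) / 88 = -243 / 11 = -22.09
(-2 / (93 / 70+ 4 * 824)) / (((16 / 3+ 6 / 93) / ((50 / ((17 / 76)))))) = -24738000 / 984879071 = -0.03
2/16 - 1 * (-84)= 673/8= 84.12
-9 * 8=-72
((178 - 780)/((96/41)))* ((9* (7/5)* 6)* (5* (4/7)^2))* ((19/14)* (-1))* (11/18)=368467/14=26319.07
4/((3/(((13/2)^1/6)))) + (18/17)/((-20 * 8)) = 17599/12240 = 1.44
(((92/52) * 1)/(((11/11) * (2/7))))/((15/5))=161/78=2.06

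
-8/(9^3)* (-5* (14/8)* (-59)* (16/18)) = -33040/6561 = -5.04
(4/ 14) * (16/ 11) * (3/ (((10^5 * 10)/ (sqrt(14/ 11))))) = 0.00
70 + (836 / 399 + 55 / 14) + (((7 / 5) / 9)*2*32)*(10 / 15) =156229 / 1890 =82.66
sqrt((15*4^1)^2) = 60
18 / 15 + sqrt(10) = 6 / 5 + sqrt(10) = 4.36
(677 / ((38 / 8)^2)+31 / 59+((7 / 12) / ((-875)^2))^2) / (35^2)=1120207183593771299 / 44946297949218750000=0.02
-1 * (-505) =505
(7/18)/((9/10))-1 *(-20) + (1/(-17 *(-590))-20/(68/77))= -1799419/812430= -2.21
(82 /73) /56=41 /2044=0.02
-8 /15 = -0.53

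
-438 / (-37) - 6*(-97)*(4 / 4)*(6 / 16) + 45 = 40713 / 148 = 275.09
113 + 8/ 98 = 5541/ 49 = 113.08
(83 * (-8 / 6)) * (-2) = 664 / 3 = 221.33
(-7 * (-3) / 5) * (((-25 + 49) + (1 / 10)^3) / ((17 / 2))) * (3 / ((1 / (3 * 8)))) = 9072378 / 10625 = 853.87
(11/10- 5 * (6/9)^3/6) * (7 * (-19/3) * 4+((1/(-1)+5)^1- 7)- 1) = -187952/1215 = -154.69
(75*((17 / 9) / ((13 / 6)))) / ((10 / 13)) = 85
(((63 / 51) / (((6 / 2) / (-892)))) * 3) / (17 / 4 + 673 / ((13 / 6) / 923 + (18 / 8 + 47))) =-449171952 / 7302605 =-61.51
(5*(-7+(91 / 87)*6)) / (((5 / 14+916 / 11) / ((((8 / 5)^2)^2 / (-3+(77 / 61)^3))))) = 501115940864 / 1746148235625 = 0.29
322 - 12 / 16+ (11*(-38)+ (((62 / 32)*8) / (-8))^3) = -426079 / 4096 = -104.02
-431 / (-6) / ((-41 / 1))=-431 / 246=-1.75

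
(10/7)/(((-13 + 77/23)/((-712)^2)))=-58298560/777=-75030.32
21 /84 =1 /4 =0.25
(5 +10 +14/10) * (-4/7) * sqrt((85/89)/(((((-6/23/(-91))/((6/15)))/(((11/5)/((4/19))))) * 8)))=-41 * sqrt(19855265430)/46725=-123.64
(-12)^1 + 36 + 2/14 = 169/7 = 24.14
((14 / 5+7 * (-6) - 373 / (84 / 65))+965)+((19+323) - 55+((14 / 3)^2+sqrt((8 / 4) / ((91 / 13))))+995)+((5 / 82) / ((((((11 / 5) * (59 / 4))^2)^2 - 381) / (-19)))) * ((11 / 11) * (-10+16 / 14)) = sqrt(14) / 7+2540384971854254359 / 1308837999319380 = 1941.48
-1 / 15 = -0.07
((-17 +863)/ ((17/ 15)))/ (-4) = -6345/ 34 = -186.62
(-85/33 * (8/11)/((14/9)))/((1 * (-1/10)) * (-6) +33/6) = -10200/51667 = -0.20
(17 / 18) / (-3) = -17 / 54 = -0.31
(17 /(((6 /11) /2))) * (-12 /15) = -748 /15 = -49.87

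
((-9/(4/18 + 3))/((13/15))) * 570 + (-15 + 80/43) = -29992655/16211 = -1850.14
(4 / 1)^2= 16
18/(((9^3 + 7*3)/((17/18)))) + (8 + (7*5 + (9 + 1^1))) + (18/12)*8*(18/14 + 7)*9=4976369/5250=947.88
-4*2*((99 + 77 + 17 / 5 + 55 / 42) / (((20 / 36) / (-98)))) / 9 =2125144 / 75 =28335.25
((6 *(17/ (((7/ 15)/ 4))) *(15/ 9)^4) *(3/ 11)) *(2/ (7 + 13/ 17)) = 3612500/ 7623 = 473.89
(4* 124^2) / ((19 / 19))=61504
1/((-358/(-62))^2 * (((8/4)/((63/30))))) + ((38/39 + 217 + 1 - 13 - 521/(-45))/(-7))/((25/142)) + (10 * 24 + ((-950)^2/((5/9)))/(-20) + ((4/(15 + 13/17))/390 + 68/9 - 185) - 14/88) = -393275434753576279/4835010930750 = -81339.10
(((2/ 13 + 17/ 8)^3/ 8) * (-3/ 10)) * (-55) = 439297749/ 17997824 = 24.41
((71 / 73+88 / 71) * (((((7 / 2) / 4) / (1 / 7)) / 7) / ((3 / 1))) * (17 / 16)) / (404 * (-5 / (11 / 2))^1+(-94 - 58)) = -0.00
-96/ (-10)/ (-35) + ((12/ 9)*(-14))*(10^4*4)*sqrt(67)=-2240000*sqrt(67)/ 3 -48/ 175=-6111730.34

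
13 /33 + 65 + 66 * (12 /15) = 19502 /165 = 118.19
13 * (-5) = -65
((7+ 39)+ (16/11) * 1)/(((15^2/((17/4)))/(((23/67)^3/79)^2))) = 72981693277/310502919714200950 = 0.00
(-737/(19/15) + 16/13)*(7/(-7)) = 143411/247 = 580.61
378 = 378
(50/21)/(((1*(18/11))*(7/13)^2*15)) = 0.33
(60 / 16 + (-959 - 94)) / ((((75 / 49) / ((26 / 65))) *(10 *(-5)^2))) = -68551 / 62500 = -1.10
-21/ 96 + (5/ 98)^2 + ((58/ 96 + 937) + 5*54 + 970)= 2177.39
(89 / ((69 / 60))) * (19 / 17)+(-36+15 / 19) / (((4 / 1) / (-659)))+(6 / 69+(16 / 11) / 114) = 303867203 / 51612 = 5887.53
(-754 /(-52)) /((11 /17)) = 493 /22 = 22.41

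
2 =2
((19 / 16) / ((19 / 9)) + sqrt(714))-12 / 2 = -87 / 16 + sqrt(714) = 21.28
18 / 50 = 9 / 25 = 0.36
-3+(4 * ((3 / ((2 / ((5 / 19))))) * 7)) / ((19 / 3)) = -453 / 361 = -1.25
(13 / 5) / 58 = 13 / 290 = 0.04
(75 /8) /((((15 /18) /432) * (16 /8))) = 2430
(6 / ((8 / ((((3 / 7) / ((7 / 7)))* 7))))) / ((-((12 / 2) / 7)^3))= -343 / 96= -3.57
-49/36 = -1.36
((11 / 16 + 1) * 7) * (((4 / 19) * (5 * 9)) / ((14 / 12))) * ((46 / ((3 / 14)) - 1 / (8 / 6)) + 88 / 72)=3136725 / 152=20636.35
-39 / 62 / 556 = -39 / 34472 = -0.00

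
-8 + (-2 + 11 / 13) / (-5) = -101 / 13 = -7.77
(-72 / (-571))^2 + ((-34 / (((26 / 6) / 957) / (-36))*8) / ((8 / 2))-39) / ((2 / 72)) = 82487471890068 / 4238533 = 19461325.86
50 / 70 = 0.71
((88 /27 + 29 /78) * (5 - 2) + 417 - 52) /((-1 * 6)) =-87959 /1404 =-62.65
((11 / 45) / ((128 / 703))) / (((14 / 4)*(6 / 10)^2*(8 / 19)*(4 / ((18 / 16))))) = 734635 / 1032192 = 0.71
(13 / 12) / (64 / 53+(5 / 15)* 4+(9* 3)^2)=689 / 465260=0.00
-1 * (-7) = 7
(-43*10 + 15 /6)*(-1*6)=2565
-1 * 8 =-8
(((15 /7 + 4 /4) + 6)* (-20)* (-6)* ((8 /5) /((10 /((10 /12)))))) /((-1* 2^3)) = -128 /7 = -18.29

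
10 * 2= 20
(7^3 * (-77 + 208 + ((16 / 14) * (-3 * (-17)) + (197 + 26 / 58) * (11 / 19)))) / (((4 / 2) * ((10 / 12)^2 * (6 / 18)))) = 3098405142 / 13775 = 224929.59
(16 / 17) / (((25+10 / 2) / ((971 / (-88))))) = -971 / 2805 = -0.35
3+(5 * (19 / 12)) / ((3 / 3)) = 10.92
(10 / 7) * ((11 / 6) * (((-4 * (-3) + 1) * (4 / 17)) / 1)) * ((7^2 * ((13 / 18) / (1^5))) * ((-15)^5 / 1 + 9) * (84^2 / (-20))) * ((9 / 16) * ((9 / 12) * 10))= 10894496808195 / 34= 320426376711.62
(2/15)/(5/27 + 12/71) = 1278/3395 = 0.38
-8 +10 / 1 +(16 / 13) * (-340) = -5414 / 13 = -416.46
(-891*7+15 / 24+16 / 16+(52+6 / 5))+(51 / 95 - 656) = -1039321 / 152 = -6837.64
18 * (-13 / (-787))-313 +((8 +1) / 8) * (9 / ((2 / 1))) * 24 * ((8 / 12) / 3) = -224848 / 787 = -285.70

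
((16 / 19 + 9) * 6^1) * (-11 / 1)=-12342 / 19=-649.58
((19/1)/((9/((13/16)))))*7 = 1729/144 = 12.01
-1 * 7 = -7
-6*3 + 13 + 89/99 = -406/99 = -4.10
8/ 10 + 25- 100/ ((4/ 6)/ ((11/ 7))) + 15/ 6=-207.41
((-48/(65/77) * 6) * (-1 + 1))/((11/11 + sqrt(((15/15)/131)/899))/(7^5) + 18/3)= 0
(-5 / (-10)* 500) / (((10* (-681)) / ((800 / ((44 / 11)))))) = -5000 / 681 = -7.34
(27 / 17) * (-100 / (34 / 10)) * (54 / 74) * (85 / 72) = -40.24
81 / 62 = 1.31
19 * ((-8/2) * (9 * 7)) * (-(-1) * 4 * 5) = -95760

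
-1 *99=-99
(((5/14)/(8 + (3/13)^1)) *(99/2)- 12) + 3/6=-28019/2996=-9.35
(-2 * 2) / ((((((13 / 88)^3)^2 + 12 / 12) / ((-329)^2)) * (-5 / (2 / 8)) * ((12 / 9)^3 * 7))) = 3029518291193856 / 2322044567965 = 1304.68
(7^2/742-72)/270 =-1525/5724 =-0.27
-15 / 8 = -1.88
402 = 402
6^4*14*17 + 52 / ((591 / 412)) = 182314192 / 591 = 308484.25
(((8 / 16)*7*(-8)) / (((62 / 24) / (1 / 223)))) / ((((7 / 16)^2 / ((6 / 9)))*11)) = -8192 / 532301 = -0.02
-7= -7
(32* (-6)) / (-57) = 64 / 19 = 3.37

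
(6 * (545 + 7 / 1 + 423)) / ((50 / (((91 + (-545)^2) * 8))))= 278100576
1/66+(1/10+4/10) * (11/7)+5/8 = 1.43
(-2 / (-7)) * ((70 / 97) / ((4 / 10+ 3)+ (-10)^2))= 100 / 50149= 0.00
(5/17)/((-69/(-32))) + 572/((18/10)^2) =176.68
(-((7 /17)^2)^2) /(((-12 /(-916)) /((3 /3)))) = -549829 /250563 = -2.19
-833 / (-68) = 49 / 4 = 12.25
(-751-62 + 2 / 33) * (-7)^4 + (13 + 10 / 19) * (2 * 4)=-1223753065 / 627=-1951759.27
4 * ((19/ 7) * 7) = 76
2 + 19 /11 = 41 /11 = 3.73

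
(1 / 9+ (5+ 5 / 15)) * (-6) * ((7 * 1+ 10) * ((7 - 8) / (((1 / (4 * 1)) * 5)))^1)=6664 / 15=444.27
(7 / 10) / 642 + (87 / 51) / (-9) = -61703 / 327420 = -0.19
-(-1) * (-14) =-14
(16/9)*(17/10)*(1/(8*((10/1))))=17/450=0.04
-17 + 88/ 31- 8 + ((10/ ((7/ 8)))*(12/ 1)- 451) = -72916/ 217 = -336.02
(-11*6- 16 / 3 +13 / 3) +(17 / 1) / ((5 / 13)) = -114 / 5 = -22.80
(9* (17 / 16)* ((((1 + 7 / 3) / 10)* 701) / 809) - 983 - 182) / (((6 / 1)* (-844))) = 15044009 / 65548416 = 0.23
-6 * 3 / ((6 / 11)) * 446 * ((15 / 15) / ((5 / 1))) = -14718 / 5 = -2943.60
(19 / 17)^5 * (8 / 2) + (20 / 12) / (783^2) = 18216835817017 / 2611496124819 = 6.98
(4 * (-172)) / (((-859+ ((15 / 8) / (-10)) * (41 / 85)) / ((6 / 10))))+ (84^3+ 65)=692569928555 / 1168363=592769.48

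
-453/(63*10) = -151/210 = -0.72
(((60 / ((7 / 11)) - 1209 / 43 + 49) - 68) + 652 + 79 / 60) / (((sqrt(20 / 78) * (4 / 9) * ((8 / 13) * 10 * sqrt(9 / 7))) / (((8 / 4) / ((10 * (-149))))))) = -164460127 * sqrt(2730) / 14351680000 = -0.60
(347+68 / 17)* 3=1053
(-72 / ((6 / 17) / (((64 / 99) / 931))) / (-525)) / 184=544 / 370980225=0.00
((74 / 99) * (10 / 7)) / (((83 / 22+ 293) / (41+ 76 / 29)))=1872200 / 11928483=0.16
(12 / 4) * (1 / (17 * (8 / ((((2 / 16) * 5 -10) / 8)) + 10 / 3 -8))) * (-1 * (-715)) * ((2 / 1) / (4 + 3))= -160875 / 51289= -3.14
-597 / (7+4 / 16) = -2388 / 29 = -82.34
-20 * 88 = -1760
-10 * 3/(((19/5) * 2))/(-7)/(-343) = -75/45619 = -0.00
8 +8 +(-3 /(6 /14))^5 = -16791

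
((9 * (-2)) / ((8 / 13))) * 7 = -204.75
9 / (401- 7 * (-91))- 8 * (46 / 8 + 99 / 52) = -275377 / 4498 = -61.22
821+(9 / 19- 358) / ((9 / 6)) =33211 / 57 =582.65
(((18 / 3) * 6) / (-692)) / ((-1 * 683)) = 9 / 118159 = 0.00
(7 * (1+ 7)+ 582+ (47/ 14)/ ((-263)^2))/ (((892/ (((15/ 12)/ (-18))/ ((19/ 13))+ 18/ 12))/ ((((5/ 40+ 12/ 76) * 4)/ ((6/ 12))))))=5865216635195/ 2494603779136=2.35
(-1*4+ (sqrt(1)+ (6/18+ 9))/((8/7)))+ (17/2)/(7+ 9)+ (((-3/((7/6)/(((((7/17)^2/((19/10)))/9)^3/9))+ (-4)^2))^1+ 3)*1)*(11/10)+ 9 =3106278706749937483/173798088914484960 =17.87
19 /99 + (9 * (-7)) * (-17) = 106048 /99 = 1071.19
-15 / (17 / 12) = -180 / 17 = -10.59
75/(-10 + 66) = 75/56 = 1.34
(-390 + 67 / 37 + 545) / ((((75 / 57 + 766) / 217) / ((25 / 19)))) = 31475850 / 539423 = 58.35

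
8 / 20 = 2 / 5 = 0.40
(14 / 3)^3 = 2744 / 27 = 101.63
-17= -17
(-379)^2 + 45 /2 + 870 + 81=289229 /2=144614.50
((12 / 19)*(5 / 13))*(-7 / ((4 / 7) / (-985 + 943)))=30870 / 247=124.98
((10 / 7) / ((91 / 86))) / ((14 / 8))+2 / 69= 246278 / 307671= 0.80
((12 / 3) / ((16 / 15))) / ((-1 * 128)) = -15 / 512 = -0.03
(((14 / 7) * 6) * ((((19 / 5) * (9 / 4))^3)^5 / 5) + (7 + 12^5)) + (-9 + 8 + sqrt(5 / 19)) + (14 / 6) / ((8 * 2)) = sqrt(95) / 19 + 28130934906459618150730638269818459 / 122880000000000000000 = 228930134329912.77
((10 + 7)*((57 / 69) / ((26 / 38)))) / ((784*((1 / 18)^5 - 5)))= -724767426 / 138420289189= -0.01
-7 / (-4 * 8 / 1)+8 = 263 / 32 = 8.22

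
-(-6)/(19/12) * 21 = 1512/19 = 79.58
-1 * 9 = -9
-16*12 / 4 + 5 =-43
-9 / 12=-3 / 4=-0.75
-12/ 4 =-3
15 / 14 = 1.07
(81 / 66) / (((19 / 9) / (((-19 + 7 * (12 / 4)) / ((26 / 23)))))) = 5589 / 5434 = 1.03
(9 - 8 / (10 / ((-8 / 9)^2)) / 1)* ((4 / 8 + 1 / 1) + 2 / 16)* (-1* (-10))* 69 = 1013311 / 108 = 9382.51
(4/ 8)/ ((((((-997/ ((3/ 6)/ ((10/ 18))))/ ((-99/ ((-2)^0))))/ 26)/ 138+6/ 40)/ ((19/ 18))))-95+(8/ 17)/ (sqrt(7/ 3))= -224079160/ 2447531+8 * sqrt(21)/ 119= -91.25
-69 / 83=-0.83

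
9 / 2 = 4.50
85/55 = 17/11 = 1.55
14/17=0.82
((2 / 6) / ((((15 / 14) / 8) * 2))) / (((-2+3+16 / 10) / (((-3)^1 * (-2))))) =112 / 39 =2.87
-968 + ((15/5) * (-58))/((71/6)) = -69772/71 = -982.70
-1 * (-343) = 343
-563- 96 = -659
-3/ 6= -1/ 2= -0.50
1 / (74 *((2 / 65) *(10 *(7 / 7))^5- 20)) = 13 / 2940760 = 0.00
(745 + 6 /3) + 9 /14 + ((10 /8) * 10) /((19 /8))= 200273 /266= 752.91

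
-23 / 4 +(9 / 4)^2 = -11 / 16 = -0.69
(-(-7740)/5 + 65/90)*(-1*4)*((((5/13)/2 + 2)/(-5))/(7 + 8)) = 529663/2925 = 181.08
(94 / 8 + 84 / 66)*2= 573 / 22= 26.05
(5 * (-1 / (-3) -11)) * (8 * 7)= -8960 / 3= -2986.67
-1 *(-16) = 16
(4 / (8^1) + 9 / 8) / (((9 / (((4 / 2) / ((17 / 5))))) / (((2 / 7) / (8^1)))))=65 / 17136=0.00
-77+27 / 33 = -838 / 11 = -76.18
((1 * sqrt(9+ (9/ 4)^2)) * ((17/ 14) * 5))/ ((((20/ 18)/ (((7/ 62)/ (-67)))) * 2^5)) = -0.00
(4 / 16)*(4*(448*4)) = 1792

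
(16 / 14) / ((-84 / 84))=-8 / 7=-1.14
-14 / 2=-7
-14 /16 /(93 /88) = -77 /93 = -0.83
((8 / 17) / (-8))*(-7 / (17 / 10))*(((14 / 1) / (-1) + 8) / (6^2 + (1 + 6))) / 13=-420 / 161551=-0.00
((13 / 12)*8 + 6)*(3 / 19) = 44 / 19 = 2.32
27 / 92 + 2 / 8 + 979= 45059 / 46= 979.54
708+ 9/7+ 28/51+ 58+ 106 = 311959/357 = 873.83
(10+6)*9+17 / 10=1457 / 10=145.70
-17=-17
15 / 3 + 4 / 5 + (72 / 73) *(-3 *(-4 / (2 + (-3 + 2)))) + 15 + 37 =25417 / 365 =69.64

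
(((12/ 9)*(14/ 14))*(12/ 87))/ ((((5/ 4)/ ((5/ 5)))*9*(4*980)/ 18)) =8/ 106575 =0.00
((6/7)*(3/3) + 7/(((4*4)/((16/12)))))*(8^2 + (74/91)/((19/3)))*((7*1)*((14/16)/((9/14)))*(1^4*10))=8801.33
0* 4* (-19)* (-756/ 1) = 0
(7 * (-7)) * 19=-931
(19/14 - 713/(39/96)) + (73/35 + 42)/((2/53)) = -585.45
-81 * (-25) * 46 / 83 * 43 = 4005450 / 83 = 48258.43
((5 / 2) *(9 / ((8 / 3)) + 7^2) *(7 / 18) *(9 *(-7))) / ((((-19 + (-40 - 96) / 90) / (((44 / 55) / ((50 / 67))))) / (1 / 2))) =12380193 / 147680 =83.83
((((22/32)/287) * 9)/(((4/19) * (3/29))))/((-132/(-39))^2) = 279357/3232768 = 0.09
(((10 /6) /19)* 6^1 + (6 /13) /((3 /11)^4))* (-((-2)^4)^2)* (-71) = 10176160768 /6669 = 1525890.05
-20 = -20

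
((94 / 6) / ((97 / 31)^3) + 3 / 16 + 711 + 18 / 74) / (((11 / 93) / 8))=35773756741667 / 742915822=48153.18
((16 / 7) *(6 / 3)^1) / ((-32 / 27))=-27 / 7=-3.86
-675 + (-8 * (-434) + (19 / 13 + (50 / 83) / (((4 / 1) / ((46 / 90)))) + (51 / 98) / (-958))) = 2551448123269 / 911707524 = 2798.54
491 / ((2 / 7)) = 3437 / 2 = 1718.50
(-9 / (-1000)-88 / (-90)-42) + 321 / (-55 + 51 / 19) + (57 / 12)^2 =-219951161 / 8946000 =-24.59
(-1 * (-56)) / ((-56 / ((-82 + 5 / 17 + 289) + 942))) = -1149.29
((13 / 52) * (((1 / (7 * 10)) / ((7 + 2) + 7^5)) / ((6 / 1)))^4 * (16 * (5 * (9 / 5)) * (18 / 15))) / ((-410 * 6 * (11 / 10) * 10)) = -1 / 1558590417448999119618048000000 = -0.00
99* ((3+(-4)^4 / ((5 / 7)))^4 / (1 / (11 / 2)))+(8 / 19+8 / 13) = 2867856676141044983 / 308750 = 9288604619080.31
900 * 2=1800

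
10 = 10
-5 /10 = -1 /2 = -0.50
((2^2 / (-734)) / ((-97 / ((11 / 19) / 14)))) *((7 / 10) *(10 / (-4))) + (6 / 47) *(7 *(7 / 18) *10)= 1325705209 / 381478884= 3.48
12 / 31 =0.39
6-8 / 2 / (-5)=6.80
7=7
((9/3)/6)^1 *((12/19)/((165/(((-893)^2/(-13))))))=-83942/715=-117.40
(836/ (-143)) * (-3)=228/ 13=17.54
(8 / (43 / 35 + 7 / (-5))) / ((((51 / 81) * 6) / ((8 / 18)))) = -280 / 51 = -5.49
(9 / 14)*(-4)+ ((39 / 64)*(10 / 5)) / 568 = -326895 / 127232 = -2.57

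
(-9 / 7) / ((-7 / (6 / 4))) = 27 / 98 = 0.28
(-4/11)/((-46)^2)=-1/5819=-0.00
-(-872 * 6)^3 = 143219847168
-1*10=-10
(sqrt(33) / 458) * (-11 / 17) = -11 * sqrt(33) / 7786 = -0.01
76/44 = 19/11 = 1.73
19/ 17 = 1.12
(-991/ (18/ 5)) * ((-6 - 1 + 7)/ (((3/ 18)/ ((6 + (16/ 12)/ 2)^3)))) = 0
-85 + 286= 201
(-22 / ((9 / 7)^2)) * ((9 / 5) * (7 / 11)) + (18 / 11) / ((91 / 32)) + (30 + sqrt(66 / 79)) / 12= -1096307 / 90090 + sqrt(5214) / 948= -12.09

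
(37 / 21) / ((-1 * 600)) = -0.00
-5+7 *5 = 30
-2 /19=-0.11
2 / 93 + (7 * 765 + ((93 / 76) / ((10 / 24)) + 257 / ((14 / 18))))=351798289 / 61845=5688.39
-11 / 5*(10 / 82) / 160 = -11 / 6560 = -0.00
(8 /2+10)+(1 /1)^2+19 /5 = 94 /5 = 18.80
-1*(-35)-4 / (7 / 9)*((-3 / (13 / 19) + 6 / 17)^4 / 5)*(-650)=226933891609025 / 1284469459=176675.19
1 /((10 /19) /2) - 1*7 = -16 /5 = -3.20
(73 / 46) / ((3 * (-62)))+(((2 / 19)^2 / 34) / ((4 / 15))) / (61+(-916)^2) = -375925190947 / 44060499764124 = -0.01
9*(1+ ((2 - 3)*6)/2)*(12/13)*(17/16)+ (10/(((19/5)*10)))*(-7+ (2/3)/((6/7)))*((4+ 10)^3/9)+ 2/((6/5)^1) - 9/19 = -20634985/40014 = -515.69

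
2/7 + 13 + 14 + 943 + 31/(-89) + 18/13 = 7866737/8099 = 971.32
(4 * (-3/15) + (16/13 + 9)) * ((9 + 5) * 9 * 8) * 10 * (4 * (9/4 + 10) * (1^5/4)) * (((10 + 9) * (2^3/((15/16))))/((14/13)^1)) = 876599808/5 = 175319961.60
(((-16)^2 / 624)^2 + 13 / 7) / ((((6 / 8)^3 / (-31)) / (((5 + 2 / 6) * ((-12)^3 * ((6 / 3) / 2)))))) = 43811799040 / 31941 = 1371647.70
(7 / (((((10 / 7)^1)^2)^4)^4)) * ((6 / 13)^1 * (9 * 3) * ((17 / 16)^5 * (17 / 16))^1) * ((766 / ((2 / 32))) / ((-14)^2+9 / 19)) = 109993302702305083316433993596399311653771 / 1272158617600000000000000000000000000000000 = 0.09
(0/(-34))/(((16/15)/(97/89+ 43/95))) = 0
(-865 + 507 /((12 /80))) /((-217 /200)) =-2317.97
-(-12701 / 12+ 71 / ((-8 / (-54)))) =3475 / 6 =579.17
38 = 38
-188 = -188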